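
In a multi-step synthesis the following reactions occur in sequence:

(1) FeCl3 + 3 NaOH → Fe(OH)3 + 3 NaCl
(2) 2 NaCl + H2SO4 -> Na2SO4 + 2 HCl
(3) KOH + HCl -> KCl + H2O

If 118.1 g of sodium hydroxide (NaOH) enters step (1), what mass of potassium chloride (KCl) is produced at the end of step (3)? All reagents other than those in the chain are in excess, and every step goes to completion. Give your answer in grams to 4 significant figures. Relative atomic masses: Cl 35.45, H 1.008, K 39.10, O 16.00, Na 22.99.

220.1 g

M(NaOH) = 22.99 + 16.00 + 1.008 = 39.998 g/mol.
M(KCl) = 39.10 + 35.45 = 74.55 g/mol.
n(NaOH) = 118.1 / 39.998 = 2.9526 mol.
Reaction (1): NaOH→NaCl ratio 3:3 ⇒ n(NaCl) = 2.9526 mol.
Reaction (2): NaCl→HCl ratio 2:2 ⇒ n(HCl) = 2.9526 mol.
Reaction (3): HCl→KCl ratio 1:1 ⇒ n(KCl) = 2.9526 mol.
Mass of KCl = 2.9526 × 74.55 = 220.12 g.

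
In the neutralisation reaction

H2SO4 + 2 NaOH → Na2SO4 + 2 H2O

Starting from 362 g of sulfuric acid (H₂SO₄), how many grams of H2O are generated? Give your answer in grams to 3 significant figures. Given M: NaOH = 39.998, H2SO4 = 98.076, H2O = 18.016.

133 g

n(H2SO4) = 362.0 g / 98.076 g/mol = 3.691 mol.
From the equation the H2SO4:H2O mole ratio is 1:2, so n(H2O) = 3.691 × 2/1 = 7.382 mol.
Mass of H2O = 7.382 mol × 18.016 g/mol = 133.0 g.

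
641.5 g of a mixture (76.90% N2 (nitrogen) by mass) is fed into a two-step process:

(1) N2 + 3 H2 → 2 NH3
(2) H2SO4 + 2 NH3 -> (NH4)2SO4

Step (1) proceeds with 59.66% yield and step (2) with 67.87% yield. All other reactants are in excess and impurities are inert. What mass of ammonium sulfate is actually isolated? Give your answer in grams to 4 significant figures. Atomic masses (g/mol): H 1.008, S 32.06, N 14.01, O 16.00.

Pure N2 = 641.5 × 0.7690 = 493.31 g.
M(N2) = 2(14.01) = 28.02 g/mol.
M((NH4)2SO4) = 2(14.01) + 8(1.008) + 32.06 + 4(16.00) = 132.144 g/mol.
n(N2) = 493.31 / 28.02 = 17.606 mol.
Step 1 (N2:NH3 = 1:2): theoretical n(NH3) = 35.212 mol; at 59.66% yield, n(NH3) = 21.007 mol.
Step 2 (NH3:(NH4)2SO4 = 2:1): theoretical n((NH4)2SO4) = 10.504 mol, so theoretical mass = 10.504 × 132.144 = 1388.0 g.
At 67.87% yield, actual mass of (NH4)2SO4 = 1388.0 × 0.6787 = 942.03 g.

942.0 g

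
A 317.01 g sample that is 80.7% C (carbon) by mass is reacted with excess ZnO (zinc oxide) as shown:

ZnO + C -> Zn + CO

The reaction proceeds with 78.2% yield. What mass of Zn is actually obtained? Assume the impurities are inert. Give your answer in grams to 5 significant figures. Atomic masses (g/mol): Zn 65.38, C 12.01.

1089.1 g

Pure C available = 317.01 g × 0.807 = 255.827 g.
M(C) = 12.01 g/mol.
M(Zn) = 65.38 g/mol.
n(C) = 255.827 g / 12.01 g/mol = 21.3012 mol.
From the equation the C:Zn mole ratio is 1:1, so n(Zn) = 21.3012 × 1/1 = 21.3012 mol.
Mass of Zn = 21.3012 mol × 65.38 g/mol = 1392.67 g.
Actual mass collected = 1392.67 g × 0.782 = 1089.07 g.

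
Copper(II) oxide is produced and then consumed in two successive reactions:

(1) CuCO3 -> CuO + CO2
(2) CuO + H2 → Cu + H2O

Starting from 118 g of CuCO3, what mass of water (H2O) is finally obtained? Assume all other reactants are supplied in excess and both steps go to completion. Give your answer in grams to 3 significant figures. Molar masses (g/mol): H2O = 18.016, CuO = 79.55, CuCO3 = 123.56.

17.2 g

n(CuCO3) = 118.0 / 123.56 = 0.9550 mol.
Step 1 gives a 1:1 ratio of CuCO3 to CuO, so n(CuO) = 0.9550 mol.
In step 2 the CuO:H2O ratio is 1:1, so n(H2O) = 0.9550 mol.
Mass of H2O = 0.9550 × 18.016 = 17.21 g.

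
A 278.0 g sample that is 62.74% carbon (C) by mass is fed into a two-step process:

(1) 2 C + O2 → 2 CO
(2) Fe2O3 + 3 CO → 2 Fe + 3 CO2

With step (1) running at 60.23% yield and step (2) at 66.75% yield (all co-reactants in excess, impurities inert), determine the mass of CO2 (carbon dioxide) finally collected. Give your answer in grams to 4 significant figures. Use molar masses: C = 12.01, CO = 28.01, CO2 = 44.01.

257.0 g

Pure C = 278.0 × 0.6274 = 174.42 g.
n(C) = 174.42 / 12.01 = 14.523 mol.
Step 1 (C:CO = 2:2): theoretical n(CO) = 14.523 mol; at 60.23% yield, n(CO) = 8.7470 mol.
Step 2 (CO:CO2 = 3:3): theoretical n(CO2) = 8.7470 mol, so theoretical mass = 8.7470 × 44.01 = 384.96 g.
At 66.75% yield, actual mass of CO2 = 384.96 × 0.6675 = 256.96 g.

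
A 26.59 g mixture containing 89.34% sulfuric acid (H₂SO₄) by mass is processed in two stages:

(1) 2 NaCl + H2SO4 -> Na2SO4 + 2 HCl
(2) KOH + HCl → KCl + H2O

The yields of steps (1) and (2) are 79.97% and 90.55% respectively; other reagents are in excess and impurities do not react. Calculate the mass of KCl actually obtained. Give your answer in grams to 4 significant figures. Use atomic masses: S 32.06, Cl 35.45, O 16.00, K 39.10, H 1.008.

26.15 g

Pure H2SO4 = 26.59 × 0.8934 = 23.756 g.
M(H2SO4) = 2(1.008) + 32.06 + 4(16.00) = 98.076 g/mol.
M(KCl) = 39.10 + 35.45 = 74.55 g/mol.
n(H2SO4) = 23.756 / 98.076 = 0.24222 mol.
Step 1 (H2SO4:HCl = 1:2): theoretical n(HCl) = 0.48443 mol; at 79.97% yield, n(HCl) = 0.38740 mol.
Step 2 (HCl:KCl = 1:1): theoretical n(KCl) = 0.38740 mol, so theoretical mass = 0.38740 × 74.55 = 28.881 g.
At 90.55% yield, actual mass of KCl = 28.881 × 0.9055 = 26.151 g.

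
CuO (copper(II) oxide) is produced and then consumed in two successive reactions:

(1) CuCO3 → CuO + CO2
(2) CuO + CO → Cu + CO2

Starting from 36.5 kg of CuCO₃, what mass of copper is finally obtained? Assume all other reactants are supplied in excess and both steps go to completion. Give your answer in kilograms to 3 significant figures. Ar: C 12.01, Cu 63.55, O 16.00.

18.8 kg

M(CuCO3) = 63.55 + 12.01 + 3(16.00) = 123.56 g/mol.
M(Cu) = 63.55 g/mol.
36.5 kg = 36500 g.
n(CuCO3) = 36500 / 123.56 = 295.4 mol.
Step 1 gives a 1:1 ratio of CuCO3 to CuO, so n(CuO) = 295.4 mol.
In step 2 the CuO:Cu ratio is 1:1, so n(Cu) = 295.4 mol.
Mass of Cu = 295.4 × 63.55 = 18770 g = 18.8 kg.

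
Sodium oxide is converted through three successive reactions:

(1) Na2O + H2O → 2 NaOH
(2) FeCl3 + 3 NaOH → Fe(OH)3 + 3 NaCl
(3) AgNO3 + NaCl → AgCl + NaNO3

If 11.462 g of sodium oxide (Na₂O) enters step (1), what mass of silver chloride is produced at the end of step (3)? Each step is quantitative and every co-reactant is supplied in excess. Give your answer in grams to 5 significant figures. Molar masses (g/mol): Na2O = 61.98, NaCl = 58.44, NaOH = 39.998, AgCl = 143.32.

n(Na2O) = 11.462 / 61.98 = 0.184931 mol.
Reaction (1): Na2O→NaOH ratio 1:2 ⇒ n(NaOH) = 0.369861 mol.
Reaction (2): NaOH→NaCl ratio 3:3 ⇒ n(NaCl) = 0.369861 mol.
Reaction (3): NaCl→AgCl ratio 1:1 ⇒ n(AgCl) = 0.369861 mol.
Mass of AgCl = 0.369861 × 143.32 = 53.0085 g.

53.009 g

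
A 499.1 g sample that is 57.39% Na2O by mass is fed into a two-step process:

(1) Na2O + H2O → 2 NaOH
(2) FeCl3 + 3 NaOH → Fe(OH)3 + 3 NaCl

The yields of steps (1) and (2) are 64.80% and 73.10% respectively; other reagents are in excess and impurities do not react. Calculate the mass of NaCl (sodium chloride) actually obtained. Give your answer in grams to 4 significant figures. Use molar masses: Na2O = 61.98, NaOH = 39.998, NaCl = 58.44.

Pure Na2O = 499.1 × 0.5739 = 286.43 g.
n(Na2O) = 286.43 / 61.98 = 4.6214 mol.
Step 1 (Na2O:NaOH = 1:2): theoretical n(NaOH) = 9.2428 mol; at 64.80% yield, n(NaOH) = 5.9893 mol.
Step 2 (NaOH:NaCl = 3:3): theoretical n(NaCl) = 5.9893 mol, so theoretical mass = 5.9893 × 58.44 = 350.02 g.
At 73.10% yield, actual mass of NaCl = 350.02 × 0.7310 = 255.86 g.

255.9 g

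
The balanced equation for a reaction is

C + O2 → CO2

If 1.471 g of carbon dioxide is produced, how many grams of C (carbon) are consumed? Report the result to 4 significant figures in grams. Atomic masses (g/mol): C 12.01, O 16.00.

M(CO2) = 12.01 + 2(16.00) = 44.01 g/mol.
M(C) = 12.01 g/mol.
n(CO2) = 1.4710 g / 44.01 g/mol = 0.033424 mol.
From the equation the CO2:C mole ratio is 1:1, so n(C) = 0.033424 × 1/1 = 0.033424 mol.
Mass of C = 0.033424 mol × 12.01 g/mol = 0.40142 g.

0.4014 g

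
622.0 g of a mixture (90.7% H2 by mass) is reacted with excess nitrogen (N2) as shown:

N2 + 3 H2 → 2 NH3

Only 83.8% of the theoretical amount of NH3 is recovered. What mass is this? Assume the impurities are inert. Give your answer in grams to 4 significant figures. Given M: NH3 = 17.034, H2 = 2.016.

2663 g

Pure H2 available = 622.0 g × 0.907 = 564.15 g.
n(H2) = 564.15 g / 2.016 g/mol = 279.84 mol.
From the equation the H2:NH3 mole ratio is 3:2, so n(NH3) = 279.84 × 2/3 = 186.56 mol.
Mass of NH3 = 186.56 mol × 17.034 g/mol = 3177.8 g.
Actual mass collected = 3177.8 g × 0.838 = 2663.0 g.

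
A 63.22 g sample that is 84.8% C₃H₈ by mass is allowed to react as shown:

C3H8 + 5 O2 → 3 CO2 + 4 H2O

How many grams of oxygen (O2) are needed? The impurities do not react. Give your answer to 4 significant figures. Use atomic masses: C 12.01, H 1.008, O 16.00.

194.5 g

Mass of pure C3H8 = 63.22 g × 0.848 = 53.611 g.
M(C3H8) = 3(12.01) + 8(1.008) = 44.094 g/mol.
M(O2) = 2(16.00) = 32.00 g/mol.
n(C3H8) = 53.611 g / 44.094 g/mol = 1.2158 mol.
From the equation the C3H8:O2 mole ratio is 1:5, so n(O2) = 1.2158 × 5/1 = 6.0791 mol.
Mass of O2 = 6.0791 mol × 32.00 g/mol = 194.53 g.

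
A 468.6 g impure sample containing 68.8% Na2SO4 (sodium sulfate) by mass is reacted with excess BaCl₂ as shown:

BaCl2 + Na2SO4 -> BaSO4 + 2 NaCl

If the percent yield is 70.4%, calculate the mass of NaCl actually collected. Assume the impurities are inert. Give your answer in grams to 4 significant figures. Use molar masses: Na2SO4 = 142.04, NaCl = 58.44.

186.8 g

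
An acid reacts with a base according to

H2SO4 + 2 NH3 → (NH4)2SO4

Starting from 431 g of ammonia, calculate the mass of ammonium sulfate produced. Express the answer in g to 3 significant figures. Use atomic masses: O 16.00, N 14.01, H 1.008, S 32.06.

1670 g

M(NH3) = 14.01 + 3(1.008) = 17.034 g/mol.
M((NH4)2SO4) = 2(14.01) + 8(1.008) + 32.06 + 4(16.00) = 132.144 g/mol.
n(NH3) = 431.0 g / 17.034 g/mol = 25.30 mol.
From the equation the NH3:(NH4)2SO4 mole ratio is 2:1, so n((NH4)2SO4) = 25.30 × 1/2 = 12.65 mol.
Mass of (NH4)2SO4 = 12.65 mol × 132.144 g/mol = 1672 g.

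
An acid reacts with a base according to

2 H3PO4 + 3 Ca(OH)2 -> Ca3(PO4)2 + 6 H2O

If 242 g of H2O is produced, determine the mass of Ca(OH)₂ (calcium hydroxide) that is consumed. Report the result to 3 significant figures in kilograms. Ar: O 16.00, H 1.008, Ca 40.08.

0.498 kg

M(H2O) = 2(1.008) + 16.00 = 18.016 g/mol.
M(Ca(OH)2) = 40.08 + 2(16.00) + 2(1.008) = 74.096 g/mol.
n(H2O) = 242.0 g / 18.016 g/mol = 13.43 mol.
From the equation the H2O:Ca(OH)2 mole ratio is 6:3, so n(Ca(OH)2) = 13.43 × 3/6 = 6.716 mol.
Mass of Ca(OH)2 = 6.716 mol × 74.096 g/mol = 497.6 g.
Converting to kg: 497.6 g = 0.498 kg.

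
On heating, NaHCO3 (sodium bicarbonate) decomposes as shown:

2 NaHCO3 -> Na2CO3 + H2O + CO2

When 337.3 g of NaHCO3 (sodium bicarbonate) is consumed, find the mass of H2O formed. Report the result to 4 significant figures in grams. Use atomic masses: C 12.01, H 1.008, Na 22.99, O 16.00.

36.17 g

M(NaHCO3) = 22.99 + 1.008 + 12.01 + 3(16.00) = 84.008 g/mol.
M(H2O) = 2(1.008) + 16.00 = 18.016 g/mol.
n(NaHCO3) = 337.30 g / 84.008 g/mol = 4.0151 mol.
From the equation the NaHCO3:H2O mole ratio is 2:1, so n(H2O) = 4.0151 × 1/2 = 2.0075 mol.
Mass of H2O = 2.0075 mol × 18.016 g/mol = 36.168 g.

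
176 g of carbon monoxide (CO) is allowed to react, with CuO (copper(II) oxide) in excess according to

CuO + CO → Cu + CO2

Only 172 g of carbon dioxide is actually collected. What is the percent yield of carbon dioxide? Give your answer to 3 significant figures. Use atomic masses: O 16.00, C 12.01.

62.2 %

M(CO) = 12.01 + 16.00 = 28.01 g/mol.
M(CO2) = 12.01 + 2(16.00) = 44.01 g/mol.
n(CO) = 176.0 g / 28.01 g/mol = 6.283 mol.
From the equation the CO:CO2 mole ratio is 1:1, so n(CO2) = 6.283 × 1/1 = 6.283 mol.
Mass of CO2 = 6.283 mol × 44.01 g/mol = 276.5 g.
This is the theoretical yield. Percent yield = 172 g / 276.5 g × 100% = 62.20%.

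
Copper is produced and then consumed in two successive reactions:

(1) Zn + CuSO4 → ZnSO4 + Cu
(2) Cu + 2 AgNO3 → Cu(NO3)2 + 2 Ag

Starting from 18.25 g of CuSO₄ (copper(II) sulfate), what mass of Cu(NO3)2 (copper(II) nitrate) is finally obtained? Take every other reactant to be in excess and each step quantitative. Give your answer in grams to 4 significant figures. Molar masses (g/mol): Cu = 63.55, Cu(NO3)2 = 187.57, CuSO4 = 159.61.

21.45 g

n(CuSO4) = 18.250 / 159.61 = 0.11434 mol.
Step 1 gives a 1:1 ratio of CuSO4 to Cu, so n(Cu) = 0.11434 mol.
In step 2 the Cu:Cu(NO3)2 ratio is 1:1, so n(Cu(NO3)2) = 0.11434 mol.
Mass of Cu(NO3)2 = 0.11434 × 187.57 = 21.447 g.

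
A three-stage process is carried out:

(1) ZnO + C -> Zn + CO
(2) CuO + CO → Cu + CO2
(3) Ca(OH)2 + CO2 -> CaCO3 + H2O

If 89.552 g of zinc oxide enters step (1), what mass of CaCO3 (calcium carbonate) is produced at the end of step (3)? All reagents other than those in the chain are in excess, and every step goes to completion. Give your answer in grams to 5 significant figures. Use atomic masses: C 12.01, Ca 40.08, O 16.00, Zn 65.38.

110.14 g

M(ZnO) = 65.38 + 16.00 = 81.38 g/mol.
M(CaCO3) = 40.08 + 12.01 + 3(16.00) = 100.09 g/mol.
n(ZnO) = 89.552 / 81.38 = 1.10042 mol.
Reaction (1): ZnO→CO ratio 1:1 ⇒ n(CO) = 1.10042 mol.
Reaction (2): CO→CO2 ratio 1:1 ⇒ n(CO2) = 1.10042 mol.
Reaction (3): CO2→CaCO3 ratio 1:1 ⇒ n(CaCO3) = 1.10042 mol.
Mass of CaCO3 = 1.10042 × 100.09 = 110.141 g.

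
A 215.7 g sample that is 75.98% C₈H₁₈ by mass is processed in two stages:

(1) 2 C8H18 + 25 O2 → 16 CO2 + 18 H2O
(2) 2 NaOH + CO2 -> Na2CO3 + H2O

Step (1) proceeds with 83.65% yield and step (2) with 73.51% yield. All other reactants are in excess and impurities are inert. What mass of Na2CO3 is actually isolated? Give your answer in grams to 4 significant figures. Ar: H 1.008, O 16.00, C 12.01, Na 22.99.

748.1 g

Pure C8H18 = 215.7 × 0.7598 = 163.89 g.
M(C8H18) = 8(12.01) + 18(1.008) = 114.224 g/mol.
M(Na2CO3) = 2(22.99) + 12.01 + 3(16.00) = 105.99 g/mol.
n(C8H18) = 163.89 / 114.224 = 1.4348 mol.
Step 1 (C8H18:CO2 = 2:16): theoretical n(CO2) = 11.478 mol; at 83.65% yield, n(CO2) = 9.6017 mol.
Step 2 (CO2:Na2CO3 = 1:1): theoretical n(Na2CO3) = 9.6017 mol, so theoretical mass = 9.6017 × 105.99 = 1017.7 g.
At 73.51% yield, actual mass of Na2CO3 = 1017.7 × 0.7351 = 748.10 g.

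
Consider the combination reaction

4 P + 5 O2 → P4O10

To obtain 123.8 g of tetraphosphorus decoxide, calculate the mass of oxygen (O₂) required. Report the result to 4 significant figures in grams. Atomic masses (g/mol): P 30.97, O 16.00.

69.78 g

M(P4O10) = 4(30.97) + 10(16.00) = 283.88 g/mol.
M(O2) = 2(16.00) = 32.00 g/mol.
n(P4O10) = 123.80 g / 283.88 g/mol = 0.43610 mol.
From the equation the P4O10:O2 mole ratio is 1:5, so n(O2) = 0.43610 × 5/1 = 2.1805 mol.
Mass of O2 = 2.1805 mol × 32.00 g/mol = 69.776 g.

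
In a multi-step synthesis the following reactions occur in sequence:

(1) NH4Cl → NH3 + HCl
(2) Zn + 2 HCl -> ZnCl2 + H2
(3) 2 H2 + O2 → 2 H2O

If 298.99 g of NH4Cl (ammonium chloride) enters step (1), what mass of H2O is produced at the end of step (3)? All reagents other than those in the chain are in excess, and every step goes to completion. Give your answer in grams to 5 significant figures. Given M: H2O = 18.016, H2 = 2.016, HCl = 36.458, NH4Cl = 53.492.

n(NH4Cl) = 298.99 / 53.492 = 5.58943 mol.
Reaction (1): NH4Cl→HCl ratio 1:1 ⇒ n(HCl) = 5.58943 mol.
Reaction (2): HCl→H2 ratio 2:1 ⇒ n(H2) = 2.79472 mol.
Reaction (3): H2→H2O ratio 2:2 ⇒ n(H2O) = 2.79472 mol.
Mass of H2O = 2.79472 × 18.016 = 50.3496 g.

50.350 g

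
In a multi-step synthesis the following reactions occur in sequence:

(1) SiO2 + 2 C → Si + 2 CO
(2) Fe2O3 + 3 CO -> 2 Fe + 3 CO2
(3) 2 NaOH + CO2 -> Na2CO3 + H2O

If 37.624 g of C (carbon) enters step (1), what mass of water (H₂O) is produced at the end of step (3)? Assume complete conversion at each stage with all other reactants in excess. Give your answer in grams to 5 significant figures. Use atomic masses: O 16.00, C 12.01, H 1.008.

M(C) = 12.01 g/mol.
M(H2O) = 2(1.008) + 16.00 = 18.016 g/mol.
n(C) = 37.624 / 12.01 = 3.13272 mol.
Reaction (1): C→CO ratio 2:2 ⇒ n(CO) = 3.13272 mol.
Reaction (2): CO→CO2 ratio 3:3 ⇒ n(CO2) = 3.13272 mol.
Reaction (3): CO2→H2O ratio 1:1 ⇒ n(H2O) = 3.13272 mol.
Mass of H2O = 3.13272 × 18.016 = 56.4391 g.

56.439 g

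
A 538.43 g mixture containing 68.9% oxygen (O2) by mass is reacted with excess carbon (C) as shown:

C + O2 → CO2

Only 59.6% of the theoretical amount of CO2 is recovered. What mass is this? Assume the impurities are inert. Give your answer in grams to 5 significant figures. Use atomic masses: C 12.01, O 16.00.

Pure O2 available = 538.43 g × 0.689 = 370.978 g.
M(O2) = 2(16.00) = 32.00 g/mol.
M(CO2) = 12.01 + 2(16.00) = 44.01 g/mol.
n(O2) = 370.978 g / 32.00 g/mol = 11.5931 mol.
From the equation the O2:CO2 mole ratio is 1:1, so n(CO2) = 11.5931 × 1/1 = 11.5931 mol.
Mass of CO2 = 11.5931 mol × 44.01 g/mol = 510.211 g.
Actual mass collected = 510.211 g × 0.596 = 304.086 g.

304.09 g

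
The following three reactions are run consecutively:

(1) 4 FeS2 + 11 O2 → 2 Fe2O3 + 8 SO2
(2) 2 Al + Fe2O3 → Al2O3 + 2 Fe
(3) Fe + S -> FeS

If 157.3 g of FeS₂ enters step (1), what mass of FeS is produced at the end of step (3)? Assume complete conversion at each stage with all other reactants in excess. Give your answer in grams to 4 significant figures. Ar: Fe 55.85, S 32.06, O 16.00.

115.3 g

M(FeS2) = 55.85 + 2(32.06) = 119.97 g/mol.
M(FeS) = 55.85 + 32.06 = 87.91 g/mol.
n(FeS2) = 157.3 / 119.97 = 1.3112 mol.
Reaction (1): FeS2→Fe2O3 ratio 4:2 ⇒ n(Fe2O3) = 0.65558 mol.
Reaction (2): Fe2O3→Fe ratio 1:2 ⇒ n(Fe) = 1.3112 mol.
Reaction (3): Fe→FeS ratio 1:1 ⇒ n(FeS) = 1.3112 mol.
Mass of FeS = 1.3112 × 87.91 = 115.26 g.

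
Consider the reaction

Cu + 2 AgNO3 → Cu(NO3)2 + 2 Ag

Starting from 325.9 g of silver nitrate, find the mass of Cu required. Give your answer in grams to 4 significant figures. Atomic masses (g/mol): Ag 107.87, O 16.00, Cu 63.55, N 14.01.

M(AgNO3) = 107.87 + 14.01 + 3(16.00) = 169.88 g/mol.
M(Cu) = 63.55 g/mol.
n(AgNO3) = 325.90 g / 169.88 g/mol = 1.9184 mol.
From the equation the AgNO3:Cu mole ratio is 2:1, so n(Cu) = 1.9184 × 1/2 = 0.95921 mol.
Mass of Cu = 0.95921 mol × 63.55 g/mol = 60.958 g.

60.96 g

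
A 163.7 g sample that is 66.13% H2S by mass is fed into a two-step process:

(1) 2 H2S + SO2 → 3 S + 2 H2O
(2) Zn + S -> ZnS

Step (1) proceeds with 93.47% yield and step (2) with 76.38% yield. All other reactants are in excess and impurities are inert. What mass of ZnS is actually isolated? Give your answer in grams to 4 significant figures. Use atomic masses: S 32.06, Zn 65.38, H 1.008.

Pure H2S = 163.7 × 0.6613 = 108.25 g.
M(H2S) = 2(1.008) + 32.06 = 34.076 g/mol.
M(ZnS) = 65.38 + 32.06 = 97.44 g/mol.
n(H2S) = 108.25 / 34.076 = 3.1769 mol.
Step 1 (H2S:S = 2:3): theoretical n(S) = 4.7653 mol; at 93.47% yield, n(S) = 4.4541 mol.
Step 2 (S:ZnS = 1:1): theoretical n(ZnS) = 4.4541 mol, so theoretical mass = 4.4541 × 97.44 = 434.01 g.
At 76.38% yield, actual mass of ZnS = 434.01 × 0.7638 = 331.50 g.

331.5 g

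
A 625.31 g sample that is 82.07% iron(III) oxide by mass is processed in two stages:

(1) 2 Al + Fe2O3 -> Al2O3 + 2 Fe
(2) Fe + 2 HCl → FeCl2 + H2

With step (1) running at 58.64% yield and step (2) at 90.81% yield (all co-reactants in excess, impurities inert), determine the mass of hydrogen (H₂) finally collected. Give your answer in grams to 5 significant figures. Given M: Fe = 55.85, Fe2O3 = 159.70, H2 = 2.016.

6.8996 g

Pure Fe2O3 = 625.31 × 0.8207 = 513.192 g.
n(Fe2O3) = 513.192 / 159.70 = 3.21347 mol.
Step 1 (Fe2O3:Fe = 1:2): theoretical n(Fe) = 6.42695 mol; at 58.64% yield, n(Fe) = 3.76876 mol.
Step 2 (Fe:H2 = 1:1): theoretical n(H2) = 3.76876 mol, so theoretical mass = 3.76876 × 2.016 = 7.59783 g.
At 90.81% yield, actual mass of H2 = 7.59783 × 0.9081 = 6.89959 g.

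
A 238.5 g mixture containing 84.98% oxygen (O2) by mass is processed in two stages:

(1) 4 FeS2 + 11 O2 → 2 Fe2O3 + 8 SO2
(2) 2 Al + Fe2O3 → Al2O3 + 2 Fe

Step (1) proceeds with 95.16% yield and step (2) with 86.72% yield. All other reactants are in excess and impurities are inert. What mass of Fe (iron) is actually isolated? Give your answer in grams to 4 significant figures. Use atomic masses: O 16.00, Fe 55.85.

Pure O2 = 238.5 × 0.8498 = 202.68 g.
M(O2) = 2(16.00) = 32.00 g/mol.
M(Fe) = 55.85 g/mol.
n(O2) = 202.68 / 32.00 = 6.3337 mol.
Step 1 (O2:Fe2O3 = 11:2): theoretical n(Fe2O3) = 1.1516 mol; at 95.16% yield, n(Fe2O3) = 1.0958 mol.
Step 2 (Fe2O3:Fe = 1:2): theoretical n(Fe) = 2.1917 mol, so theoretical mass = 2.1917 × 55.85 = 122.41 g.
At 86.72% yield, actual mass of Fe = 122.41 × 0.8672 = 106.15 g.

106.1 g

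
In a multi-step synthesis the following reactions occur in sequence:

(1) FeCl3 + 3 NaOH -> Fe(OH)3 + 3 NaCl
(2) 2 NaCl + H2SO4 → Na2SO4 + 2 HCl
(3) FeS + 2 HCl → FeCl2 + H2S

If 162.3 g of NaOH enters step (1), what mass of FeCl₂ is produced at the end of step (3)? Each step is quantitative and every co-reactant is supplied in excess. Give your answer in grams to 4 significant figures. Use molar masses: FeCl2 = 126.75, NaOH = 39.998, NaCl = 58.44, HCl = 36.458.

257.2 g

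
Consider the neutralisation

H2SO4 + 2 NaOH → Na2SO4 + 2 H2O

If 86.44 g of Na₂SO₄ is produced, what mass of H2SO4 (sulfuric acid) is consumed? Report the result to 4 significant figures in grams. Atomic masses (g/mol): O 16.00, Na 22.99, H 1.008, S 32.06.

M(Na2SO4) = 2(22.99) + 32.06 + 4(16.00) = 142.04 g/mol.
M(H2SO4) = 2(1.008) + 32.06 + 4(16.00) = 98.076 g/mol.
n(Na2SO4) = 86.440 g / 142.04 g/mol = 0.60856 mol.
From the equation the Na2SO4:H2SO4 mole ratio is 1:1, so n(H2SO4) = 0.60856 × 1/1 = 0.60856 mol.
Mass of H2SO4 = 0.60856 mol × 98.076 g/mol = 59.685 g.

59.69 g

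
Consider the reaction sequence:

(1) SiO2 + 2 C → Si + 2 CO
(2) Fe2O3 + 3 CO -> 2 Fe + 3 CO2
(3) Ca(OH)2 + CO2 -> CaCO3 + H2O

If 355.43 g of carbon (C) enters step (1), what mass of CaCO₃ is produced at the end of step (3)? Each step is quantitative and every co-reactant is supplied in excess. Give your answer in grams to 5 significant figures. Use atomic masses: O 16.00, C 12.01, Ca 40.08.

2962.1 g

M(C) = 12.01 g/mol.
M(CaCO3) = 40.08 + 12.01 + 3(16.00) = 100.09 g/mol.
n(C) = 355.43 / 12.01 = 29.5945 mol.
Reaction (1): C→CO ratio 2:2 ⇒ n(CO) = 29.5945 mol.
Reaction (2): CO→CO2 ratio 3:3 ⇒ n(CO2) = 29.5945 mol.
Reaction (3): CO2→CaCO3 ratio 1:1 ⇒ n(CaCO3) = 29.5945 mol.
Mass of CaCO3 = 29.5945 × 100.09 = 2962.11 g.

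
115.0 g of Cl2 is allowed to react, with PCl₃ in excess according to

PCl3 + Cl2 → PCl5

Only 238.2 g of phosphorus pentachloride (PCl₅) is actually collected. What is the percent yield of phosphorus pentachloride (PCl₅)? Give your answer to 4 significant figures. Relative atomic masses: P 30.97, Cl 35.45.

70.53 %

M(Cl2) = 2(35.45) = 70.90 g/mol.
M(PCl5) = 30.97 + 5(35.45) = 208.22 g/mol.
n(Cl2) = 115.00 g / 70.90 g/mol = 1.6220 mol.
From the equation the Cl2:PCl5 mole ratio is 1:1, so n(PCl5) = 1.6220 × 1/1 = 1.6220 mol.
Mass of PCl5 = 1.6220 mol × 208.22 g/mol = 337.73 g.
This is the theoretical yield. Percent yield = 238.2 g / 337.73 g × 100% = 70.529%.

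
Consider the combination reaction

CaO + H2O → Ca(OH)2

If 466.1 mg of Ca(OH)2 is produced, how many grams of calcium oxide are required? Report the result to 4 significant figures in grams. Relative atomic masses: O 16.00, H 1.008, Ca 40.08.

0.3528 g

M(Ca(OH)2) = 40.08 + 2(16.00) + 2(1.008) = 74.096 g/mol.
M(CaO) = 40.08 + 16.00 = 56.08 g/mol.
Convert: 466.1 mg = 0.46610 g.
n(Ca(OH)2) = 0.46610 g / 74.096 g/mol = 0.0062905 mol.
From the equation the Ca(OH)2:CaO mole ratio is 1:1, so n(CaO) = 0.0062905 × 1/1 = 0.0062905 mol.
Mass of CaO = 0.0062905 mol × 56.08 g/mol = 0.35277 g.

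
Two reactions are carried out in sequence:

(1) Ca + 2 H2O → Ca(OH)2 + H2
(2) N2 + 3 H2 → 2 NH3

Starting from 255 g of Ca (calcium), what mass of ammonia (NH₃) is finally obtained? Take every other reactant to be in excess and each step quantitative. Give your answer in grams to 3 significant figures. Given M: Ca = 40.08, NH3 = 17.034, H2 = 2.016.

72.2 g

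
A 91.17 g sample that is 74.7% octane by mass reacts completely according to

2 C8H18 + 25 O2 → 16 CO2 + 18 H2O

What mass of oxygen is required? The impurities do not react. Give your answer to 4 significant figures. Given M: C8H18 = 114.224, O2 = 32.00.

Mass of pure C8H18 = 91.17 g × 0.747 = 68.104 g.
n(C8H18) = 68.104 g / 114.224 g/mol = 0.59623 mol.
From the equation the C8H18:O2 mole ratio is 2:25, so n(O2) = 0.59623 × 25/2 = 7.4529 mol.
Mass of O2 = 7.4529 mol × 32.00 g/mol = 238.49 g.

238.5 g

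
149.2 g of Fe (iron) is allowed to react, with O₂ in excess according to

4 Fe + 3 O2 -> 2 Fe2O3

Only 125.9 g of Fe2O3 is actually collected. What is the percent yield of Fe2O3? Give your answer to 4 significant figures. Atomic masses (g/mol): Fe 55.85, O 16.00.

M(Fe) = 55.85 g/mol.
M(Fe2O3) = 2(55.85) + 3(16.00) = 159.70 g/mol.
n(Fe) = 149.20 g / 55.85 g/mol = 2.6714 mol.
From the equation the Fe:Fe2O3 mole ratio is 4:2, so n(Fe2O3) = 2.6714 × 2/4 = 1.3357 mol.
Mass of Fe2O3 = 1.3357 mol × 159.70 g/mol = 213.31 g.
This is the theoretical yield. Percent yield = 125.9 g / 213.31 g × 100% = 59.021%.

59.02 %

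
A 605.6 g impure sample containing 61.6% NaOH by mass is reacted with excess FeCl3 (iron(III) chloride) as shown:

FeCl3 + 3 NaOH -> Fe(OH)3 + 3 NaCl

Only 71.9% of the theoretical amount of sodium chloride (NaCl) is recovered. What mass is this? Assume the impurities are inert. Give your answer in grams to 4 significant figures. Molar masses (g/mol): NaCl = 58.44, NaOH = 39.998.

391.9 g

Pure NaOH available = 605.6 g × 0.616 = 373.05 g.
n(NaOH) = 373.05 g / 39.998 g/mol = 9.3267 mol.
From the equation the NaOH:NaCl mole ratio is 3:3, so n(NaCl) = 9.3267 × 3/3 = 9.3267 mol.
Mass of NaCl = 9.3267 mol × 58.44 g/mol = 545.05 g.
Actual mass collected = 545.05 g × 0.719 = 391.89 g.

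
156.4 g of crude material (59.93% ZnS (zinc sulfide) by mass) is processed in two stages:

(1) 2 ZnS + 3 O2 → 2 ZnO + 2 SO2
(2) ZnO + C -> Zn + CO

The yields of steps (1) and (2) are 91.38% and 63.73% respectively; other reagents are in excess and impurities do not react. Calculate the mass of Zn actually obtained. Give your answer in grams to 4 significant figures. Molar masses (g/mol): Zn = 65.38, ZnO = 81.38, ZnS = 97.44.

36.63 g

Pure ZnS = 156.4 × 0.5993 = 93.731 g.
n(ZnS) = 93.731 / 97.44 = 0.96193 mol.
Step 1 (ZnS:ZnO = 2:2): theoretical n(ZnO) = 0.96193 mol; at 91.38% yield, n(ZnO) = 0.87901 mol.
Step 2 (ZnO:Zn = 1:1): theoretical n(Zn) = 0.87901 mol, so theoretical mass = 0.87901 × 65.38 = 57.470 g.
At 63.73% yield, actual mass of Zn = 57.470 × 0.6373 = 36.626 g.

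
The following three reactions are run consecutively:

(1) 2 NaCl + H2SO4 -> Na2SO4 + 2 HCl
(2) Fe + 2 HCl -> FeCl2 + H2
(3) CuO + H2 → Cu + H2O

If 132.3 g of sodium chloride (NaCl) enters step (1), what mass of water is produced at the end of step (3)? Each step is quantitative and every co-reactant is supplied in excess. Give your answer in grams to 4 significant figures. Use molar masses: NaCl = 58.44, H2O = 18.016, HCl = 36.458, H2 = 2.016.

n(NaCl) = 132.3 / 58.44 = 2.2639 mol.
Reaction (1): NaCl→HCl ratio 2:2 ⇒ n(HCl) = 2.2639 mol.
Reaction (2): HCl→H2 ratio 2:1 ⇒ n(H2) = 1.1319 mol.
Reaction (3): H2→H2O ratio 1:1 ⇒ n(H2O) = 1.1319 mol.
Mass of H2O = 1.1319 × 18.016 = 20.393 g.

20.39 g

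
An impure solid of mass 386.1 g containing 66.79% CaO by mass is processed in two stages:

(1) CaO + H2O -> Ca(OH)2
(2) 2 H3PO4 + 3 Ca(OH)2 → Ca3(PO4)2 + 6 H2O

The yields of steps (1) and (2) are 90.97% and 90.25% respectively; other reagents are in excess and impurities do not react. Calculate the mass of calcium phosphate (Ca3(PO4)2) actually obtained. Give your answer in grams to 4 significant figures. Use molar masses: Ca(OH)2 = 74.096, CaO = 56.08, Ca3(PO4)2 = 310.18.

390.3 g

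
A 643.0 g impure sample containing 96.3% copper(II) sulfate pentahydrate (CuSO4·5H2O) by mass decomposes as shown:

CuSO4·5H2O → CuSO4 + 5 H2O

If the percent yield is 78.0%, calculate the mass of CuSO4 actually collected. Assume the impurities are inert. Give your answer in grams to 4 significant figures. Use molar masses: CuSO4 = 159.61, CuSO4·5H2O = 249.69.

308.7 g

Pure CuSO4·5H2O available = 643.0 g × 0.963 = 619.21 g.
n(CuSO4·5H2O) = 619.21 g / 249.69 g/mol = 2.4799 mol.
From the equation the CuSO4·5H2O:CuSO4 mole ratio is 1:1, so n(CuSO4) = 2.4799 × 1/1 = 2.4799 mol.
Mass of CuSO4 = 2.4799 mol × 159.61 g/mol = 395.82 g.
Actual mass collected = 395.82 g × 0.780 = 308.74 g.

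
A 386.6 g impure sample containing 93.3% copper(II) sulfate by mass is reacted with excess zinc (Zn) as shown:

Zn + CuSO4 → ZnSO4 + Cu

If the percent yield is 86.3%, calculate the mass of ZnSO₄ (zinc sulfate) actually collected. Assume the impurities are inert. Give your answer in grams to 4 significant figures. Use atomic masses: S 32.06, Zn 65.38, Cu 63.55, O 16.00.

314.9 g

Pure CuSO4 available = 386.6 g × 0.933 = 360.70 g.
M(CuSO4) = 63.55 + 32.06 + 4(16.00) = 159.61 g/mol.
M(ZnSO4) = 65.38 + 32.06 + 4(16.00) = 161.44 g/mol.
n(CuSO4) = 360.70 g / 159.61 g/mol = 2.2599 mol.
From the equation the CuSO4:ZnSO4 mole ratio is 1:1, so n(ZnSO4) = 2.2599 × 1/1 = 2.2599 mol.
Mass of ZnSO4 = 2.2599 mol × 161.44 g/mol = 364.83 g.
Actual mass collected = 364.83 g × 0.863 = 314.85 g.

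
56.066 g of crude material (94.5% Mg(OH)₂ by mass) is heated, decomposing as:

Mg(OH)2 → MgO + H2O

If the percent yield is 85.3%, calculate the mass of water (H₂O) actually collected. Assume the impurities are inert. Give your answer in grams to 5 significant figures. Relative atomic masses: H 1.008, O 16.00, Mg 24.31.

13.960 g

Pure Mg(OH)2 available = 56.066 g × 0.945 = 52.9824 g.
M(Mg(OH)2) = 24.31 + 2(16.00) + 2(1.008) = 58.326 g/mol.
M(H2O) = 2(1.008) + 16.00 = 18.016 g/mol.
n(Mg(OH)2) = 52.9824 g / 58.326 g/mol = 0.908383 mol.
From the equation the Mg(OH)2:H2O mole ratio is 1:1, so n(H2O) = 0.908383 × 1/1 = 0.908383 mol.
Mass of H2O = 0.908383 mol × 18.016 g/mol = 16.3654 g.
Actual mass collected = 16.3654 g × 0.853 = 13.9597 g.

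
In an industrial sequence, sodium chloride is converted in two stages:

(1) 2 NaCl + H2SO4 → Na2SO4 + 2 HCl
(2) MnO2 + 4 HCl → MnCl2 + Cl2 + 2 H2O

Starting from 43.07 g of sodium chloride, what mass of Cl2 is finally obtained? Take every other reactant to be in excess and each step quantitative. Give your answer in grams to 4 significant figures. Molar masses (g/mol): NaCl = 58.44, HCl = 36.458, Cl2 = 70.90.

n(NaCl) = 43.070 / 58.44 = 0.73700 mol.
Step 1 gives a 2:2 ratio of NaCl to HCl, so n(HCl) = 0.73700 mol.
In step 2 the HCl:Cl2 ratio is 4:1, so n(Cl2) = 0.18425 mol.
Mass of Cl2 = 0.18425 × 70.90 = 13.063 g.

13.06 g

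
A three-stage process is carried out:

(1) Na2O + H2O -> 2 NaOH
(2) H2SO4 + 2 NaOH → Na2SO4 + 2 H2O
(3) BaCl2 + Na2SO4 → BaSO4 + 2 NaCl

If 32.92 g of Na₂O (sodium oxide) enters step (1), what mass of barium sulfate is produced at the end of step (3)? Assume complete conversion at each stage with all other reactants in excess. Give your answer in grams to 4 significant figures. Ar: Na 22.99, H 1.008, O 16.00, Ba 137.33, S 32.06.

M(Na2O) = 2(22.99) + 16.00 = 61.98 g/mol.
M(BaSO4) = 137.33 + 32.06 + 4(16.00) = 233.39 g/mol.
n(Na2O) = 32.92 / 61.98 = 0.53114 mol.
Reaction (1): Na2O→NaOH ratio 1:2 ⇒ n(NaOH) = 1.0623 mol.
Reaction (2): NaOH→Na2SO4 ratio 2:1 ⇒ n(Na2SO4) = 0.53114 mol.
Reaction (3): Na2SO4→BaSO4 ratio 1:1 ⇒ n(BaSO4) = 0.53114 mol.
Mass of BaSO4 = 0.53114 × 233.39 = 123.96 g.

124.0 g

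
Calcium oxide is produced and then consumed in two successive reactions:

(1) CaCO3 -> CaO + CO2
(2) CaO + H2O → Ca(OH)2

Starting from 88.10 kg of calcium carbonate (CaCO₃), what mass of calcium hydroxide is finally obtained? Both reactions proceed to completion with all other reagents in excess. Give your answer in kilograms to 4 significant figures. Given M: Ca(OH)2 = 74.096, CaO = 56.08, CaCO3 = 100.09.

65.22 kg

88.10 kg = 88100 g.
n(CaCO3) = 88100 / 100.09 = 880.21 mol.
Step 1 gives a 1:1 ratio of CaCO3 to CaO, so n(CaO) = 880.21 mol.
In step 2 the CaO:Ca(OH)2 ratio is 1:1, so n(Ca(OH)2) = 880.21 mol.
Mass of Ca(OH)2 = 880.21 × 74.096 = 65220 g = 65.22 kg.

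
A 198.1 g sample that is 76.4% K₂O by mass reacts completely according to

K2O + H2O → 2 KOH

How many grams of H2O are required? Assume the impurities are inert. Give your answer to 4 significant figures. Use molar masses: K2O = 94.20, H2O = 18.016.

28.95 g

Mass of pure K2O = 198.1 g × 0.764 = 151.35 g.
n(K2O) = 151.35 g / 94.20 g/mol = 1.6067 mol.
From the equation the K2O:H2O mole ratio is 1:1, so n(H2O) = 1.6067 × 1/1 = 1.6067 mol.
Mass of H2O = 1.6067 mol × 18.016 g/mol = 28.946 g.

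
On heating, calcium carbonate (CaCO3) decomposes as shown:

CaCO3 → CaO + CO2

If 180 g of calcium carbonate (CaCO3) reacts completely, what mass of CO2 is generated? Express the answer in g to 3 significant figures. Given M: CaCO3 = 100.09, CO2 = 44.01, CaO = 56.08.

79.1 g

n(CaCO3) = 180.0 g / 100.09 g/mol = 1.798 mol.
From the equation the CaCO3:CO2 mole ratio is 1:1, so n(CO2) = 1.798 × 1/1 = 1.798 mol.
Mass of CO2 = 1.798 mol × 44.01 g/mol = 79.15 g.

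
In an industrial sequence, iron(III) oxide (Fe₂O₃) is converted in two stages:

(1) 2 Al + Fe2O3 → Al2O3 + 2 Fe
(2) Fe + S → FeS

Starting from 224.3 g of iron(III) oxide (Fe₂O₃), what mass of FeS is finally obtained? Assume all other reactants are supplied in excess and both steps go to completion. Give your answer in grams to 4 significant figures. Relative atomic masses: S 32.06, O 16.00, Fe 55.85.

246.9 g

M(Fe2O3) = 2(55.85) + 3(16.00) = 159.70 g/mol.
M(FeS) = 55.85 + 32.06 = 87.91 g/mol.
n(Fe2O3) = 224.30 / 159.70 = 1.4045 mol.
Step 1 gives a 1:2 ratio of Fe2O3 to Fe, so n(Fe) = 2.8090 mol.
In step 2 the Fe:FeS ratio is 1:1, so n(FeS) = 2.8090 mol.
Mass of FeS = 2.8090 × 87.91 = 246.94 g.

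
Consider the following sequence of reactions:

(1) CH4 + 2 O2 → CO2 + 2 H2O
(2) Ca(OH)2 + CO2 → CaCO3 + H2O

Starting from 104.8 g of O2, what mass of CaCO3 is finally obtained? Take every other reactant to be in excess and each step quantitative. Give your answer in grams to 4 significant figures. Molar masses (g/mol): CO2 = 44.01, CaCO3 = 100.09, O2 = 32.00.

163.9 g

n(O2) = 104.80 / 32.00 = 3.2750 mol.
Step 1 gives a 2:1 ratio of O2 to CO2, so n(CO2) = 1.6375 mol.
In step 2 the CO2:CaCO3 ratio is 1:1, so n(CaCO3) = 1.6375 mol.
Mass of CaCO3 = 1.6375 × 100.09 = 163.90 g.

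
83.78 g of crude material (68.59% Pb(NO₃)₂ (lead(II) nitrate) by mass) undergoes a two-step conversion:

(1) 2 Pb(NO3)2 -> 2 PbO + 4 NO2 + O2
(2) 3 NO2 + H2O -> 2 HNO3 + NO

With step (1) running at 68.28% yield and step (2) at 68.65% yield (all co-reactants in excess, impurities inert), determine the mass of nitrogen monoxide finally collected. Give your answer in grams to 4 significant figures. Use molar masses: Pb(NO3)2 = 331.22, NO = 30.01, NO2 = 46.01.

1.627 g

Pure Pb(NO3)2 = 83.78 × 0.6859 = 57.465 g.
n(Pb(NO3)2) = 57.465 / 331.22 = 0.17349 mol.
Step 1 (Pb(NO3)2:NO2 = 2:4): theoretical n(NO2) = 0.34699 mol; at 68.28% yield, n(NO2) = 0.23692 mol.
Step 2 (NO2:NO = 3:1): theoretical n(NO) = 0.078974 mol, so theoretical mass = 0.078974 × 30.01 = 2.3700 g.
At 68.65% yield, actual mass of NO = 2.3700 × 0.6865 = 1.6270 g.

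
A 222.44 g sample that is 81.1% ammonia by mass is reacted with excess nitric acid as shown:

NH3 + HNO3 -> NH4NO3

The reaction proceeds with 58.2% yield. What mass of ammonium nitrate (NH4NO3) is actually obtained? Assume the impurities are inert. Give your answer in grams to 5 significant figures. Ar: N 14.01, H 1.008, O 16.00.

Pure NH3 available = 222.44 g × 0.811 = 180.399 g.
M(NH3) = 14.01 + 3(1.008) = 17.034 g/mol.
M(NH4NO3) = 2(14.01) + 4(1.008) + 3(16.00) = 80.052 g/mol.
n(NH3) = 180.399 g / 17.034 g/mol = 10.5905 mol.
From the equation the NH3:NH4NO3 mole ratio is 1:1, so n(NH4NO3) = 10.5905 × 1/1 = 10.5905 mol.
Mass of NH4NO3 = 10.5905 mol × 80.052 g/mol = 847.792 g.
Actual mass collected = 847.792 g × 0.582 = 493.415 g.

493.41 g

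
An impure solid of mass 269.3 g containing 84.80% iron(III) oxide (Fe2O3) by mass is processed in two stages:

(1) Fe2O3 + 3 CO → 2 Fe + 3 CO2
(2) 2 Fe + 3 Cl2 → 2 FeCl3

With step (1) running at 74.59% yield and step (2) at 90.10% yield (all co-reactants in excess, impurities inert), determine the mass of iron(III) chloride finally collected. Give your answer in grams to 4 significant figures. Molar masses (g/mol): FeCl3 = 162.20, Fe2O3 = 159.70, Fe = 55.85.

Pure Fe2O3 = 269.3 × 0.8480 = 228.37 g.
n(Fe2O3) = 228.37 / 159.70 = 1.4300 mol.
Step 1 (Fe2O3:Fe = 1:2): theoretical n(Fe) = 2.8599 mol; at 74.59% yield, n(Fe) = 2.1332 mol.
Step 2 (Fe:FeCl3 = 2:2): theoretical n(FeCl3) = 2.1332 mol, so theoretical mass = 2.1332 × 162.20 = 346.01 g.
At 90.10% yield, actual mass of FeCl3 = 346.01 × 0.9010 = 311.76 g.

311.8 g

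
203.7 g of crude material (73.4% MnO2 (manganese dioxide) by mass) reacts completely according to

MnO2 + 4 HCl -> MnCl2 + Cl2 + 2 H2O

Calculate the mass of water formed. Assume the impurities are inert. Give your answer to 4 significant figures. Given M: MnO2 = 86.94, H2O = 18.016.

Mass of pure MnO2 = 203.7 g × 0.734 = 149.52 g.
n(MnO2) = 149.52 g / 86.94 g/mol = 1.7198 mol.
From the equation the MnO2:H2O mole ratio is 1:2, so n(H2O) = 1.7198 × 2/1 = 3.4395 mol.
Mass of H2O = 3.4395 mol × 18.016 g/mol = 61.966 g.

61.97 g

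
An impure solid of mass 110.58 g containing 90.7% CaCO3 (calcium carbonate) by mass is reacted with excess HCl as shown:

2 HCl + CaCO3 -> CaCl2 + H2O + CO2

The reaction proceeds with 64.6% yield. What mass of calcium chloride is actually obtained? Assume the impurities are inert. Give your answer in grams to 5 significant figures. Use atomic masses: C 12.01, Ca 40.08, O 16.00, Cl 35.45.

71.841 g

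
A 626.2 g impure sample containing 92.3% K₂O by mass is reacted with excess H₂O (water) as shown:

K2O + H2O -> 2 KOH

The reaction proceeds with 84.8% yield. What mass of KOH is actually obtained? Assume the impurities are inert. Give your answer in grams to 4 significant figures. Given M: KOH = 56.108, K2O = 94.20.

Pure K2O available = 626.2 g × 0.923 = 577.98 g.
n(K2O) = 577.98 g / 94.20 g/mol = 6.1357 mol.
From the equation the K2O:KOH mole ratio is 1:2, so n(KOH) = 6.1357 × 2/1 = 12.271 mol.
Mass of KOH = 12.271 mol × 56.108 g/mol = 688.52 g.
Actual mass collected = 688.52 g × 0.848 = 583.87 g.

583.9 g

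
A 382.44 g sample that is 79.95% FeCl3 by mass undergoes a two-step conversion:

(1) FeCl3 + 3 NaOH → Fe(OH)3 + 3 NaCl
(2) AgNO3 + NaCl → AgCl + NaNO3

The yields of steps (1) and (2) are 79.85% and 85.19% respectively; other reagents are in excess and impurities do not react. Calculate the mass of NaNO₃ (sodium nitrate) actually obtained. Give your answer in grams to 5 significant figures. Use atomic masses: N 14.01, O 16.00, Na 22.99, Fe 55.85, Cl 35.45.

326.99 g

Pure FeCl3 = 382.44 × 0.7995 = 305.761 g.
M(FeCl3) = 55.85 + 3(35.45) = 162.20 g/mol.
M(NaNO3) = 22.99 + 14.01 + 3(16.00) = 85.00 g/mol.
n(FeCl3) = 305.761 / 162.20 = 1.88508 mol.
Step 1 (FeCl3:NaCl = 1:3): theoretical n(NaCl) = 5.65525 mol; at 79.85% yield, n(NaCl) = 4.51572 mol.
Step 2 (NaCl:NaNO3 = 1:1): theoretical n(NaNO3) = 4.51572 mol, so theoretical mass = 4.51572 × 85.00 = 383.836 g.
At 85.19% yield, actual mass of NaNO3 = 383.836 × 0.8519 = 326.990 g.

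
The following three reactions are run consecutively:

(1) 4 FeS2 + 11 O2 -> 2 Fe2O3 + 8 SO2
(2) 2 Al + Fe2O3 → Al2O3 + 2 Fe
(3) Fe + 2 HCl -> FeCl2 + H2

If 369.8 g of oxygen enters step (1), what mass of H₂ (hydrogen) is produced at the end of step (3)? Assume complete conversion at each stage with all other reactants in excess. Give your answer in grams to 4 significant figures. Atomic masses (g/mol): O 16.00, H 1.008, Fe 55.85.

M(O2) = 2(16.00) = 32.00 g/mol.
M(H2) = 2(1.008) = 2.016 g/mol.
n(O2) = 369.8 / 32.00 = 11.556 mol.
Reaction (1): O2→Fe2O3 ratio 11:2 ⇒ n(Fe2O3) = 2.1011 mol.
Reaction (2): Fe2O3→Fe ratio 1:2 ⇒ n(Fe) = 4.2023 mol.
Reaction (3): Fe→H2 ratio 1:1 ⇒ n(H2) = 4.2023 mol.
Mass of H2 = 4.2023 × 2.016 = 8.4718 g.

8.472 g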